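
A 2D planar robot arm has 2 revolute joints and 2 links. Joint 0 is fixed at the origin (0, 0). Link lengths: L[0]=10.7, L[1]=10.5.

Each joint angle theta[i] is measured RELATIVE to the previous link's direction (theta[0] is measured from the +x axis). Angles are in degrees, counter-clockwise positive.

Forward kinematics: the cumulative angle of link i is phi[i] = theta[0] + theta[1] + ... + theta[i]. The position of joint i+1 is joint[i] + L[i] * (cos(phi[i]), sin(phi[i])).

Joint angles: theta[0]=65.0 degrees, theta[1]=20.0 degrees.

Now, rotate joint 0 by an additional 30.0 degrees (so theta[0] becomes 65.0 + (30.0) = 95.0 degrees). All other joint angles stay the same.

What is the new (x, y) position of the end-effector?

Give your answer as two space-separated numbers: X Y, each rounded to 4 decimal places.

joint[0] = (0.0000, 0.0000)  (base)
link 0: phi[0] = 95 = 95 deg
  cos(95 deg) = -0.0872, sin(95 deg) = 0.9962
  joint[1] = (0.0000, 0.0000) + 10.7 * (-0.0872, 0.9962) = (0.0000 + -0.9326, 0.0000 + 10.6593) = (-0.9326, 10.6593)
link 1: phi[1] = 95 + 20 = 115 deg
  cos(115 deg) = -0.4226, sin(115 deg) = 0.9063
  joint[2] = (-0.9326, 10.6593) + 10.5 * (-0.4226, 0.9063) = (-0.9326 + -4.4375, 10.6593 + 9.5162) = (-5.3701, 20.1755)
End effector: (-5.3701, 20.1755)

Answer: -5.3701 20.1755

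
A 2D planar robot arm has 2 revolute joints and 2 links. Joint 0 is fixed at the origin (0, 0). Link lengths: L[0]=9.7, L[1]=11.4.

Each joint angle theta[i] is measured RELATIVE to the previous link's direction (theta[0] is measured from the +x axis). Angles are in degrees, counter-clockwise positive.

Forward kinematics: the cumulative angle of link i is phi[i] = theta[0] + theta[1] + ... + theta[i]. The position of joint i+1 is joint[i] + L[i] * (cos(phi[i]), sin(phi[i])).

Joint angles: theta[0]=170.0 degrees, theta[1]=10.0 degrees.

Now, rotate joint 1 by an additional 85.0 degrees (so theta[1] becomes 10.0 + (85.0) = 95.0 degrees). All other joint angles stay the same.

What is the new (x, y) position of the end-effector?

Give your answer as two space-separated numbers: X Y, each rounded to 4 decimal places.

Answer: -10.5462 -9.6722

Derivation:
joint[0] = (0.0000, 0.0000)  (base)
link 0: phi[0] = 170 = 170 deg
  cos(170 deg) = -0.9848, sin(170 deg) = 0.1736
  joint[1] = (0.0000, 0.0000) + 9.7 * (-0.9848, 0.1736) = (0.0000 + -9.5526, 0.0000 + 1.6844) = (-9.5526, 1.6844)
link 1: phi[1] = 170 + 95 = 265 deg
  cos(265 deg) = -0.0872, sin(265 deg) = -0.9962
  joint[2] = (-9.5526, 1.6844) + 11.4 * (-0.0872, -0.9962) = (-9.5526 + -0.9936, 1.6844 + -11.3566) = (-10.5462, -9.6722)
End effector: (-10.5462, -9.6722)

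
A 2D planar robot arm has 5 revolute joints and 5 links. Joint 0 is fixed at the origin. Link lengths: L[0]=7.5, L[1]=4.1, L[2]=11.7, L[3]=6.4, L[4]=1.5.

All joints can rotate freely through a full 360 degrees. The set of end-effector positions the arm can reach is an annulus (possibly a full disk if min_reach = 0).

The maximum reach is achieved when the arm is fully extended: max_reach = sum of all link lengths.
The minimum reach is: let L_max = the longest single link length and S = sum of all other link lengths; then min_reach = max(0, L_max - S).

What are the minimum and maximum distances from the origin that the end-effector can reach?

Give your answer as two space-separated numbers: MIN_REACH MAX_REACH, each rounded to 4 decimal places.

Link lengths: [7.5, 4.1, 11.7, 6.4, 1.5]
max_reach = 7.5 + 4.1 + 11.7 + 6.4 + 1.5 = 31.2
L_max = max([7.5, 4.1, 11.7, 6.4, 1.5]) = 11.7
S (sum of others) = 31.2 - 11.7 = 19.5
min_reach = max(0, 11.7 - 19.5) = max(0, -7.8) = 0

Answer: 0.0000 31.2000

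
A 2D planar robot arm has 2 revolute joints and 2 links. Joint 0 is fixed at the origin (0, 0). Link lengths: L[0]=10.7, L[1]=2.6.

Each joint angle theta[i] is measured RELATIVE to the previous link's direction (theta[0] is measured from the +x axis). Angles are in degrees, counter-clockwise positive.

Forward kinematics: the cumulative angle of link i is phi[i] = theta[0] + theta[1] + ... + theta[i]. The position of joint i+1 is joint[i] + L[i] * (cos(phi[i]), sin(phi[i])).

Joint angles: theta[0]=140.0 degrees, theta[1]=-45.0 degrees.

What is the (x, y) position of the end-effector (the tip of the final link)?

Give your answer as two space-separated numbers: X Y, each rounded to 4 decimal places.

Answer: -8.4233 9.4679

Derivation:
joint[0] = (0.0000, 0.0000)  (base)
link 0: phi[0] = 140 = 140 deg
  cos(140 deg) = -0.7660, sin(140 deg) = 0.6428
  joint[1] = (0.0000, 0.0000) + 10.7 * (-0.7660, 0.6428) = (0.0000 + -8.1967, 0.0000 + 6.8778) = (-8.1967, 6.8778)
link 1: phi[1] = 140 + -45 = 95 deg
  cos(95 deg) = -0.0872, sin(95 deg) = 0.9962
  joint[2] = (-8.1967, 6.8778) + 2.6 * (-0.0872, 0.9962) = (-8.1967 + -0.2266, 6.8778 + 2.5901) = (-8.4233, 9.4679)
End effector: (-8.4233, 9.4679)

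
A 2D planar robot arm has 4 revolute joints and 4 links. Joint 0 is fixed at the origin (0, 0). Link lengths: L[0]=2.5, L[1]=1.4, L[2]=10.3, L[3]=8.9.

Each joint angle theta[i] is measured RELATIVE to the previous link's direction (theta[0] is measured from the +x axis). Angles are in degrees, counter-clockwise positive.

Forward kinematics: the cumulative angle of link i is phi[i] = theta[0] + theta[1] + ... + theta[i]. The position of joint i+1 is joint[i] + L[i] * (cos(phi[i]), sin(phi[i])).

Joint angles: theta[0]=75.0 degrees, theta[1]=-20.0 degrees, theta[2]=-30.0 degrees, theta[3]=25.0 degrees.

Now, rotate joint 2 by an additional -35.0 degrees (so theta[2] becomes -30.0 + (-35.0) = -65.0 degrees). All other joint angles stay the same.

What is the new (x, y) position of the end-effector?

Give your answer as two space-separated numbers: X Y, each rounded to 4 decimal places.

Answer: 20.1903 4.0765

Derivation:
joint[0] = (0.0000, 0.0000)  (base)
link 0: phi[0] = 75 = 75 deg
  cos(75 deg) = 0.2588, sin(75 deg) = 0.9659
  joint[1] = (0.0000, 0.0000) + 2.5 * (0.2588, 0.9659) = (0.0000 + 0.6470, 0.0000 + 2.4148) = (0.6470, 2.4148)
link 1: phi[1] = 75 + -20 = 55 deg
  cos(55 deg) = 0.5736, sin(55 deg) = 0.8192
  joint[2] = (0.6470, 2.4148) + 1.4 * (0.5736, 0.8192) = (0.6470 + 0.8030, 2.4148 + 1.1468) = (1.4501, 3.5616)
link 2: phi[2] = 75 + -20 + -65 = -10 deg
  cos(-10 deg) = 0.9848, sin(-10 deg) = -0.1736
  joint[3] = (1.4501, 3.5616) + 10.3 * (0.9848, -0.1736) = (1.4501 + 10.1435, 3.5616 + -1.7886) = (11.5936, 1.7731)
link 3: phi[3] = 75 + -20 + -65 + 25 = 15 deg
  cos(15 deg) = 0.9659, sin(15 deg) = 0.2588
  joint[4] = (11.5936, 1.7731) + 8.9 * (0.9659, 0.2588) = (11.5936 + 8.5967, 1.7731 + 2.3035) = (20.1903, 4.0765)
End effector: (20.1903, 4.0765)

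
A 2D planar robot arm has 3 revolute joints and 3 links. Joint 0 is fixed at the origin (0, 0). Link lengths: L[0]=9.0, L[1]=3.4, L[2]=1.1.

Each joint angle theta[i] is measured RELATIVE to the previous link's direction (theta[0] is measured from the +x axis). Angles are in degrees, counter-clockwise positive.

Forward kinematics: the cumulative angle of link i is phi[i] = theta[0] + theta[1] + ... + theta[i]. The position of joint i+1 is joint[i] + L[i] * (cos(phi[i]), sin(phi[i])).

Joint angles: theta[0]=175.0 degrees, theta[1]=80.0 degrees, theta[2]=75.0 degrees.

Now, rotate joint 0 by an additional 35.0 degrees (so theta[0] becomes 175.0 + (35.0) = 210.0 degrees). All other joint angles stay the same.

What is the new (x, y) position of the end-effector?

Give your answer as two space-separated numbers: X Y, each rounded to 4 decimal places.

Answer: -5.5355 -7.5991

Derivation:
joint[0] = (0.0000, 0.0000)  (base)
link 0: phi[0] = 210 = 210 deg
  cos(210 deg) = -0.8660, sin(210 deg) = -0.5000
  joint[1] = (0.0000, 0.0000) + 9 * (-0.8660, -0.5000) = (0.0000 + -7.7942, 0.0000 + -4.5000) = (-7.7942, -4.5000)
link 1: phi[1] = 210 + 80 = 290 deg
  cos(290 deg) = 0.3420, sin(290 deg) = -0.9397
  joint[2] = (-7.7942, -4.5000) + 3.4 * (0.3420, -0.9397) = (-7.7942 + 1.1629, -4.5000 + -3.1950) = (-6.6314, -7.6950)
link 2: phi[2] = 210 + 80 + 75 = 365 deg
  cos(365 deg) = 0.9962, sin(365 deg) = 0.0872
  joint[3] = (-6.6314, -7.6950) + 1.1 * (0.9962, 0.0872) = (-6.6314 + 1.0958, -7.6950 + 0.0959) = (-5.5355, -7.5991)
End effector: (-5.5355, -7.5991)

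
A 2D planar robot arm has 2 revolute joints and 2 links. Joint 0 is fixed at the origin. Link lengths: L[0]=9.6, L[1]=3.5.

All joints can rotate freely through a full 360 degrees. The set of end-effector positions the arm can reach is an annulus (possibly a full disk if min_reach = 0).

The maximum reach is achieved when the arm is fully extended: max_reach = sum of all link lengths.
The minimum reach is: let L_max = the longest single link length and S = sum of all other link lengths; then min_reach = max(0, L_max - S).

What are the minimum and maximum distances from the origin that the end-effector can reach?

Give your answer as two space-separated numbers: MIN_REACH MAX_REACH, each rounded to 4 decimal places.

Link lengths: [9.6, 3.5]
max_reach = 9.6 + 3.5 = 13.1
L_max = max([9.6, 3.5]) = 9.6
S (sum of others) = 13.1 - 9.6 = 3.5
min_reach = max(0, 9.6 - 3.5) = max(0, 6.1) = 6.1

Answer: 6.1000 13.1000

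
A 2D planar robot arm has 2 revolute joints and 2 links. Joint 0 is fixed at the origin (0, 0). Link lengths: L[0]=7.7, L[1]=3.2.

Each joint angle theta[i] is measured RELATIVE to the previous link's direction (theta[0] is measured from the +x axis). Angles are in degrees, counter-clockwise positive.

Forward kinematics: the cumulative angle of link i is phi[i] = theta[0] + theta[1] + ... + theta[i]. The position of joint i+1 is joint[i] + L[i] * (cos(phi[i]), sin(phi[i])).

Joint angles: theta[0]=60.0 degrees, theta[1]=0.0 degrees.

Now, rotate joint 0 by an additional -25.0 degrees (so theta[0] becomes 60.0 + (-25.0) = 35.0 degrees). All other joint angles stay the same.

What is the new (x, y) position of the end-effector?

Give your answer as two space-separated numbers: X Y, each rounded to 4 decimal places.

Answer: 8.9288 6.2520

Derivation:
joint[0] = (0.0000, 0.0000)  (base)
link 0: phi[0] = 35 = 35 deg
  cos(35 deg) = 0.8192, sin(35 deg) = 0.5736
  joint[1] = (0.0000, 0.0000) + 7.7 * (0.8192, 0.5736) = (0.0000 + 6.3075, 0.0000 + 4.4165) = (6.3075, 4.4165)
link 1: phi[1] = 35 + 0 = 35 deg
  cos(35 deg) = 0.8192, sin(35 deg) = 0.5736
  joint[2] = (6.3075, 4.4165) + 3.2 * (0.8192, 0.5736) = (6.3075 + 2.6213, 4.4165 + 1.8354) = (8.9288, 6.2520)
End effector: (8.9288, 6.2520)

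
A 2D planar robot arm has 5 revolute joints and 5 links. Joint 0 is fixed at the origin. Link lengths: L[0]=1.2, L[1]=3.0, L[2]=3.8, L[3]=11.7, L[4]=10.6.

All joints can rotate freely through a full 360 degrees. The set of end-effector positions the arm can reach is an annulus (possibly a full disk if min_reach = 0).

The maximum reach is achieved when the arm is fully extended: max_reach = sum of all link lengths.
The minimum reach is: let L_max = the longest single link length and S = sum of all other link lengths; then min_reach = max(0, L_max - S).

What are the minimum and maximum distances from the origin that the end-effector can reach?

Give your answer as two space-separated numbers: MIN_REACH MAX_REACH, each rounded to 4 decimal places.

Link lengths: [1.2, 3.0, 3.8, 11.7, 10.6]
max_reach = 1.2 + 3 + 3.8 + 11.7 + 10.6 = 30.3
L_max = max([1.2, 3.0, 3.8, 11.7, 10.6]) = 11.7
S (sum of others) = 30.3 - 11.7 = 18.6
min_reach = max(0, 11.7 - 18.6) = max(0, -6.9) = 0

Answer: 0.0000 30.3000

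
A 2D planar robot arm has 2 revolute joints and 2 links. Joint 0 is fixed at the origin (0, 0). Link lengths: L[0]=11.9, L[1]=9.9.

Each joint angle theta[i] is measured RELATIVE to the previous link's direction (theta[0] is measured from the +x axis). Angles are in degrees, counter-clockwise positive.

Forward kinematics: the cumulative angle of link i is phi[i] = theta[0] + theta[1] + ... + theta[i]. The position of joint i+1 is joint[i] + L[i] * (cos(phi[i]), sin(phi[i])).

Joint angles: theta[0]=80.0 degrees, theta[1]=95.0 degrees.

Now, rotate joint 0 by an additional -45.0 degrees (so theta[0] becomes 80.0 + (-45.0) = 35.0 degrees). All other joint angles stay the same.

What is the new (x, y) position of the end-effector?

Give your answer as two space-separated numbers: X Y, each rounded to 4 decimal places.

joint[0] = (0.0000, 0.0000)  (base)
link 0: phi[0] = 35 = 35 deg
  cos(35 deg) = 0.8192, sin(35 deg) = 0.5736
  joint[1] = (0.0000, 0.0000) + 11.9 * (0.8192, 0.5736) = (0.0000 + 9.7479, 0.0000 + 6.8256) = (9.7479, 6.8256)
link 1: phi[1] = 35 + 95 = 130 deg
  cos(130 deg) = -0.6428, sin(130 deg) = 0.7660
  joint[2] = (9.7479, 6.8256) + 9.9 * (-0.6428, 0.7660) = (9.7479 + -6.3636, 6.8256 + 7.5838) = (3.3843, 14.4094)
End effector: (3.3843, 14.4094)

Answer: 3.3843 14.4094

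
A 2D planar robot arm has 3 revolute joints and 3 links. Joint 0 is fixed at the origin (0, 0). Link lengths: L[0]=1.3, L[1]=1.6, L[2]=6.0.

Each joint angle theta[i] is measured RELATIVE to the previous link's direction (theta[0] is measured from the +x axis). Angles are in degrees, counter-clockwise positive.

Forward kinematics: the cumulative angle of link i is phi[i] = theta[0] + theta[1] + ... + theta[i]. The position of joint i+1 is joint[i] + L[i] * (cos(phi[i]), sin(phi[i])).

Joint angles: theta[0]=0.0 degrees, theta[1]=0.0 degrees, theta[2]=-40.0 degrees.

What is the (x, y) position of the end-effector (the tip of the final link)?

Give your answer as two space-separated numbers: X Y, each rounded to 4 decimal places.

Answer: 7.4963 -3.8567

Derivation:
joint[0] = (0.0000, 0.0000)  (base)
link 0: phi[0] = 0 = 0 deg
  cos(0 deg) = 1.0000, sin(0 deg) = 0.0000
  joint[1] = (0.0000, 0.0000) + 1.3 * (1.0000, 0.0000) = (0.0000 + 1.3000, 0.0000 + 0.0000) = (1.3000, 0.0000)
link 1: phi[1] = 0 + 0 = 0 deg
  cos(0 deg) = 1.0000, sin(0 deg) = 0.0000
  joint[2] = (1.3000, 0.0000) + 1.6 * (1.0000, 0.0000) = (1.3000 + 1.6000, 0.0000 + 0.0000) = (2.9000, 0.0000)
link 2: phi[2] = 0 + 0 + -40 = -40 deg
  cos(-40 deg) = 0.7660, sin(-40 deg) = -0.6428
  joint[3] = (2.9000, 0.0000) + 6 * (0.7660, -0.6428) = (2.9000 + 4.5963, 0.0000 + -3.8567) = (7.4963, -3.8567)
End effector: (7.4963, -3.8567)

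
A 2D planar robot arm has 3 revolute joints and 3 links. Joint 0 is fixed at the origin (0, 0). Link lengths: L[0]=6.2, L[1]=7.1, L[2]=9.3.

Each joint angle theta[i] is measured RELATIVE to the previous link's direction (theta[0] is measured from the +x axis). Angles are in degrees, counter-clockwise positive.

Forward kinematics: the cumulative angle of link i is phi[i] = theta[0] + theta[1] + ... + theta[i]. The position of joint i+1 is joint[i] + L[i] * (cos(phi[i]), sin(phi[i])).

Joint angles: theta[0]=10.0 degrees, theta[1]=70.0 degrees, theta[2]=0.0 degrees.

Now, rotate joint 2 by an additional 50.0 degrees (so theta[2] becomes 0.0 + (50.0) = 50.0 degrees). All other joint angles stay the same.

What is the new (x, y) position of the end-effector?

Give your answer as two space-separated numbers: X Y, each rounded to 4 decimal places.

joint[0] = (0.0000, 0.0000)  (base)
link 0: phi[0] = 10 = 10 deg
  cos(10 deg) = 0.9848, sin(10 deg) = 0.1736
  joint[1] = (0.0000, 0.0000) + 6.2 * (0.9848, 0.1736) = (0.0000 + 6.1058, 0.0000 + 1.0766) = (6.1058, 1.0766)
link 1: phi[1] = 10 + 70 = 80 deg
  cos(80 deg) = 0.1736, sin(80 deg) = 0.9848
  joint[2] = (6.1058, 1.0766) + 7.1 * (0.1736, 0.9848) = (6.1058 + 1.2329, 1.0766 + 6.9921) = (7.3387, 8.0688)
link 2: phi[2] = 10 + 70 + 50 = 130 deg
  cos(130 deg) = -0.6428, sin(130 deg) = 0.7660
  joint[3] = (7.3387, 8.0688) + 9.3 * (-0.6428, 0.7660) = (7.3387 + -5.9779, 8.0688 + 7.1242) = (1.3608, 15.1930)
End effector: (1.3608, 15.1930)

Answer: 1.3608 15.1930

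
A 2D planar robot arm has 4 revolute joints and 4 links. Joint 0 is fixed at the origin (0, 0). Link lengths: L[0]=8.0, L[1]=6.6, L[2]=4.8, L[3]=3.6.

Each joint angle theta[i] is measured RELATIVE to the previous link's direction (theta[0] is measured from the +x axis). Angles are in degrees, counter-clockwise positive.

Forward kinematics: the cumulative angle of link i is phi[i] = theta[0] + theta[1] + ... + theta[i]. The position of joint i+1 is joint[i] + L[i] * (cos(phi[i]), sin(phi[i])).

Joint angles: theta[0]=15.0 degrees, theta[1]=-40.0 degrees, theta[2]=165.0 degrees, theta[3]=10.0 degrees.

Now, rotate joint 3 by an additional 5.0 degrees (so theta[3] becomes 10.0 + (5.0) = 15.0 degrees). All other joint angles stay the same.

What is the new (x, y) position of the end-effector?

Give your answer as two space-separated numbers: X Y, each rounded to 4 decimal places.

joint[0] = (0.0000, 0.0000)  (base)
link 0: phi[0] = 15 = 15 deg
  cos(15 deg) = 0.9659, sin(15 deg) = 0.2588
  joint[1] = (0.0000, 0.0000) + 8 * (0.9659, 0.2588) = (0.0000 + 7.7274, 0.0000 + 2.0706) = (7.7274, 2.0706)
link 1: phi[1] = 15 + -40 = -25 deg
  cos(-25 deg) = 0.9063, sin(-25 deg) = -0.4226
  joint[2] = (7.7274, 2.0706) + 6.6 * (0.9063, -0.4226) = (7.7274 + 5.9816, 2.0706 + -2.7893) = (13.7090, -0.7187)
link 2: phi[2] = 15 + -40 + 165 = 140 deg
  cos(140 deg) = -0.7660, sin(140 deg) = 0.6428
  joint[3] = (13.7090, -0.7187) + 4.8 * (-0.7660, 0.6428) = (13.7090 + -3.6770, -0.7187 + 3.0854) = (10.0320, 2.3667)
link 3: phi[3] = 15 + -40 + 165 + 15 = 155 deg
  cos(155 deg) = -0.9063, sin(155 deg) = 0.4226
  joint[4] = (10.0320, 2.3667) + 3.6 * (-0.9063, 0.4226) = (10.0320 + -3.2627, 2.3667 + 1.5214) = (6.7693, 3.8881)
End effector: (6.7693, 3.8881)

Answer: 6.7693 3.8881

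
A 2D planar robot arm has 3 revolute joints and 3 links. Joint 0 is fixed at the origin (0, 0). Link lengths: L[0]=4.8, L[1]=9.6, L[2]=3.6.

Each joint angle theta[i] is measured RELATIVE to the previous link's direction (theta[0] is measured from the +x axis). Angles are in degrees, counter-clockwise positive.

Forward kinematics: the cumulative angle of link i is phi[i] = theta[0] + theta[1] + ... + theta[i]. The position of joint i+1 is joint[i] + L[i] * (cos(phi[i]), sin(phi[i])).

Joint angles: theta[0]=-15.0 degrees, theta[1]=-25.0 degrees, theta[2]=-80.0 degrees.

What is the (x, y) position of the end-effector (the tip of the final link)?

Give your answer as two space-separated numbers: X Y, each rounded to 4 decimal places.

joint[0] = (0.0000, 0.0000)  (base)
link 0: phi[0] = -15 = -15 deg
  cos(-15 deg) = 0.9659, sin(-15 deg) = -0.2588
  joint[1] = (0.0000, 0.0000) + 4.8 * (0.9659, -0.2588) = (0.0000 + 4.6364, 0.0000 + -1.2423) = (4.6364, -1.2423)
link 1: phi[1] = -15 + -25 = -40 deg
  cos(-40 deg) = 0.7660, sin(-40 deg) = -0.6428
  joint[2] = (4.6364, -1.2423) + 9.6 * (0.7660, -0.6428) = (4.6364 + 7.3540, -1.2423 + -6.1708) = (11.9905, -7.4131)
link 2: phi[2] = -15 + -25 + -80 = -120 deg
  cos(-120 deg) = -0.5000, sin(-120 deg) = -0.8660
  joint[3] = (11.9905, -7.4131) + 3.6 * (-0.5000, -0.8660) = (11.9905 + -1.8000, -7.4131 + -3.1177) = (10.1905, -10.5308)
End effector: (10.1905, -10.5308)

Answer: 10.1905 -10.5308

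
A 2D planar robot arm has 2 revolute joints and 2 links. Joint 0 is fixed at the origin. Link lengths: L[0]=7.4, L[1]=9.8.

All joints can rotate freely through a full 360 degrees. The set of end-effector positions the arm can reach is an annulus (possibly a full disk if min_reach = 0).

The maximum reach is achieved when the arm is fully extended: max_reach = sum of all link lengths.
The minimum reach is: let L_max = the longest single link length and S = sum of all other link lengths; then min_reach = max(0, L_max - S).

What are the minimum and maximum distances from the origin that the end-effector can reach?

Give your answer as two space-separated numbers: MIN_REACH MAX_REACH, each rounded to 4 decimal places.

Link lengths: [7.4, 9.8]
max_reach = 7.4 + 9.8 = 17.2
L_max = max([7.4, 9.8]) = 9.8
S (sum of others) = 17.2 - 9.8 = 7.4
min_reach = max(0, 9.8 - 7.4) = max(0, 2.4) = 2.4

Answer: 2.4000 17.2000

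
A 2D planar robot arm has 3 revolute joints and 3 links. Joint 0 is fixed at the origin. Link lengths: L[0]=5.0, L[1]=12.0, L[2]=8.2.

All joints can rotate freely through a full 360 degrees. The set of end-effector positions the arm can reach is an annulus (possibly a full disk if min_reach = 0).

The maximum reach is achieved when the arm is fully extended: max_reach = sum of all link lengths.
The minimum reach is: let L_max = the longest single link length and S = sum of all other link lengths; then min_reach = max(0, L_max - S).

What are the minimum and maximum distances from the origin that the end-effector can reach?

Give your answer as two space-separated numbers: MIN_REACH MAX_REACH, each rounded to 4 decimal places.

Answer: 0.0000 25.2000

Derivation:
Link lengths: [5.0, 12.0, 8.2]
max_reach = 5 + 12 + 8.2 = 25.2
L_max = max([5.0, 12.0, 8.2]) = 12
S (sum of others) = 25.2 - 12 = 13.2
min_reach = max(0, 12 - 13.2) = max(0, -1.2) = 0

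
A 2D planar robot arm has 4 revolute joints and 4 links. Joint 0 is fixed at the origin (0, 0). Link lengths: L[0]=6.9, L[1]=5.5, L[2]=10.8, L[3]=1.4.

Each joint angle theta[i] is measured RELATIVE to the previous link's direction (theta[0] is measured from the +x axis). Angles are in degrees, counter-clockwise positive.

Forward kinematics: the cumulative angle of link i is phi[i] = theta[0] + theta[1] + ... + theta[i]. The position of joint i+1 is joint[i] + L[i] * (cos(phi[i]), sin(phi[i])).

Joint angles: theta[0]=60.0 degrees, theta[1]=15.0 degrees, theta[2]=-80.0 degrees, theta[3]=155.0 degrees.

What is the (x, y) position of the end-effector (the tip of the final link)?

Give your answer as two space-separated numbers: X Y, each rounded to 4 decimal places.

joint[0] = (0.0000, 0.0000)  (base)
link 0: phi[0] = 60 = 60 deg
  cos(60 deg) = 0.5000, sin(60 deg) = 0.8660
  joint[1] = (0.0000, 0.0000) + 6.9 * (0.5000, 0.8660) = (0.0000 + 3.4500, 0.0000 + 5.9756) = (3.4500, 5.9756)
link 1: phi[1] = 60 + 15 = 75 deg
  cos(75 deg) = 0.2588, sin(75 deg) = 0.9659
  joint[2] = (3.4500, 5.9756) + 5.5 * (0.2588, 0.9659) = (3.4500 + 1.4235, 5.9756 + 5.3126) = (4.8735, 11.2882)
link 2: phi[2] = 60 + 15 + -80 = -5 deg
  cos(-5 deg) = 0.9962, sin(-5 deg) = -0.0872
  joint[3] = (4.8735, 11.2882) + 10.8 * (0.9962, -0.0872) = (4.8735 + 10.7589, 11.2882 + -0.9413) = (15.6324, 10.3469)
link 3: phi[3] = 60 + 15 + -80 + 155 = 150 deg
  cos(150 deg) = -0.8660, sin(150 deg) = 0.5000
  joint[4] = (15.6324, 10.3469) + 1.4 * (-0.8660, 0.5000) = (15.6324 + -1.2124, 10.3469 + 0.7000) = (14.4200, 11.0469)
End effector: (14.4200, 11.0469)

Answer: 14.4200 11.0469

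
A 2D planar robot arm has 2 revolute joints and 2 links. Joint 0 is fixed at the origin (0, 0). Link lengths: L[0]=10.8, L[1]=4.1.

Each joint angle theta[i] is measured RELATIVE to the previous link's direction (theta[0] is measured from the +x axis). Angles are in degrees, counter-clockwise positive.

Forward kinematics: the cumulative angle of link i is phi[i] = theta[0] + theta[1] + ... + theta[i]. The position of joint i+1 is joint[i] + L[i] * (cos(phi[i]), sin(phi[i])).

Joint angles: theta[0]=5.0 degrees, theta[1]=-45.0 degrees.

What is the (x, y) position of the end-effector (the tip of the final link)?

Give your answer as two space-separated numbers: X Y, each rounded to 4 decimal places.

joint[0] = (0.0000, 0.0000)  (base)
link 0: phi[0] = 5 = 5 deg
  cos(5 deg) = 0.9962, sin(5 deg) = 0.0872
  joint[1] = (0.0000, 0.0000) + 10.8 * (0.9962, 0.0872) = (0.0000 + 10.7589, 0.0000 + 0.9413) = (10.7589, 0.9413)
link 1: phi[1] = 5 + -45 = -40 deg
  cos(-40 deg) = 0.7660, sin(-40 deg) = -0.6428
  joint[2] = (10.7589, 0.9413) + 4.1 * (0.7660, -0.6428) = (10.7589 + 3.1408, 0.9413 + -2.6354) = (13.8997, -1.6941)
End effector: (13.8997, -1.6941)

Answer: 13.8997 -1.6941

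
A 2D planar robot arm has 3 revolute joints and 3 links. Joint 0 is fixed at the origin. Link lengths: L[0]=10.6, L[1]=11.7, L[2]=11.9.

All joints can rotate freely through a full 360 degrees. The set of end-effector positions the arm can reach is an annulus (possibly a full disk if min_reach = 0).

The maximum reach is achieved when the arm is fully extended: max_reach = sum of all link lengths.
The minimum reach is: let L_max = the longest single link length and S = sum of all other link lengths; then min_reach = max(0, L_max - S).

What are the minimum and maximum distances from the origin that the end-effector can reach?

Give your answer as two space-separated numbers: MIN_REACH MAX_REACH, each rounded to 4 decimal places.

Link lengths: [10.6, 11.7, 11.9]
max_reach = 10.6 + 11.7 + 11.9 = 34.2
L_max = max([10.6, 11.7, 11.9]) = 11.9
S (sum of others) = 34.2 - 11.9 = 22.3
min_reach = max(0, 11.9 - 22.3) = max(0, -10.4) = 0

Answer: 0.0000 34.2000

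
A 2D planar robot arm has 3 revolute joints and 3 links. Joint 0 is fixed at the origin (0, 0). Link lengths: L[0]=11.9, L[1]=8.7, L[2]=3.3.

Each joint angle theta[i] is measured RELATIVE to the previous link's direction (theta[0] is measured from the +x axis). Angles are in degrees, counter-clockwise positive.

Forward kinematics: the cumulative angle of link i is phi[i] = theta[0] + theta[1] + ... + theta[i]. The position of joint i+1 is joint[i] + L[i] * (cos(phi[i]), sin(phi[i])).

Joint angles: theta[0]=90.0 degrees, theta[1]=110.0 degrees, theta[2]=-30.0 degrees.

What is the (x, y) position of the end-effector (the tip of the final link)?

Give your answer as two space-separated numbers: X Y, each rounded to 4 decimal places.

joint[0] = (0.0000, 0.0000)  (base)
link 0: phi[0] = 90 = 90 deg
  cos(90 deg) = 0.0000, sin(90 deg) = 1.0000
  joint[1] = (0.0000, 0.0000) + 11.9 * (0.0000, 1.0000) = (0.0000 + 0.0000, 0.0000 + 11.9000) = (0.0000, 11.9000)
link 1: phi[1] = 90 + 110 = 200 deg
  cos(200 deg) = -0.9397, sin(200 deg) = -0.3420
  joint[2] = (0.0000, 11.9000) + 8.7 * (-0.9397, -0.3420) = (0.0000 + -8.1753, 11.9000 + -2.9756) = (-8.1753, 8.9244)
link 2: phi[2] = 90 + 110 + -30 = 170 deg
  cos(170 deg) = -0.9848, sin(170 deg) = 0.1736
  joint[3] = (-8.1753, 8.9244) + 3.3 * (-0.9848, 0.1736) = (-8.1753 + -3.2499, 8.9244 + 0.5730) = (-11.4252, 9.4975)
End effector: (-11.4252, 9.4975)

Answer: -11.4252 9.4975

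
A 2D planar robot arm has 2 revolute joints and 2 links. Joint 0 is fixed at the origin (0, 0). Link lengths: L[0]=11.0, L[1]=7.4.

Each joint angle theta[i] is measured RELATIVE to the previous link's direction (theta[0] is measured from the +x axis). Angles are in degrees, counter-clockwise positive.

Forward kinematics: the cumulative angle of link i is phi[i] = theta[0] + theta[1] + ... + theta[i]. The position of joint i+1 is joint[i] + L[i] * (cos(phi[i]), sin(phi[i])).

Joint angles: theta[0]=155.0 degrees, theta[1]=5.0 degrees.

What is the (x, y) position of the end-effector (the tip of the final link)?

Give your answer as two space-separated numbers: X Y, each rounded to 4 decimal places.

joint[0] = (0.0000, 0.0000)  (base)
link 0: phi[0] = 155 = 155 deg
  cos(155 deg) = -0.9063, sin(155 deg) = 0.4226
  joint[1] = (0.0000, 0.0000) + 11 * (-0.9063, 0.4226) = (0.0000 + -9.9694, 0.0000 + 4.6488) = (-9.9694, 4.6488)
link 1: phi[1] = 155 + 5 = 160 deg
  cos(160 deg) = -0.9397, sin(160 deg) = 0.3420
  joint[2] = (-9.9694, 4.6488) + 7.4 * (-0.9397, 0.3420) = (-9.9694 + -6.9537, 4.6488 + 2.5309) = (-16.9231, 7.1797)
End effector: (-16.9231, 7.1797)

Answer: -16.9231 7.1797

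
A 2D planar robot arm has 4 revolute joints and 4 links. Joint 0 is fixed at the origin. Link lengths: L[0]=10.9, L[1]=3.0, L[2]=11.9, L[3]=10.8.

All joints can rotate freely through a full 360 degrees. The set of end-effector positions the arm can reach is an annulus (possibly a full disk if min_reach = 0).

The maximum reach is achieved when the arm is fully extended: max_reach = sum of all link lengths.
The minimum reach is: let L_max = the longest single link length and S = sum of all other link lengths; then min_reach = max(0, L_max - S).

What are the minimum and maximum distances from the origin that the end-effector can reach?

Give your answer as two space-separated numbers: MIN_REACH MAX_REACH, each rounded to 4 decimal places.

Answer: 0.0000 36.6000

Derivation:
Link lengths: [10.9, 3.0, 11.9, 10.8]
max_reach = 10.9 + 3 + 11.9 + 10.8 = 36.6
L_max = max([10.9, 3.0, 11.9, 10.8]) = 11.9
S (sum of others) = 36.6 - 11.9 = 24.7
min_reach = max(0, 11.9 - 24.7) = max(0, -12.8) = 0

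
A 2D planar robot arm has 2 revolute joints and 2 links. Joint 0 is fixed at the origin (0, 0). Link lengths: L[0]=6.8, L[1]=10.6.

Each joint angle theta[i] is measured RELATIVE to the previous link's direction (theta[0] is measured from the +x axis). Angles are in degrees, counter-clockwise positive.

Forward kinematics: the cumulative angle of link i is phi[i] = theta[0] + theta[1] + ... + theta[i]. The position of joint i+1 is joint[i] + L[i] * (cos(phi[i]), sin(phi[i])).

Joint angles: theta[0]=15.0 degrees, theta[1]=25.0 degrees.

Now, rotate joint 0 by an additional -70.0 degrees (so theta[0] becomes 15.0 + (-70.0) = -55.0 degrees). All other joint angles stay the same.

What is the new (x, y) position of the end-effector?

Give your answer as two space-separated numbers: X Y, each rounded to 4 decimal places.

Answer: 13.0802 -10.8702

Derivation:
joint[0] = (0.0000, 0.0000)  (base)
link 0: phi[0] = -55 = -55 deg
  cos(-55 deg) = 0.5736, sin(-55 deg) = -0.8192
  joint[1] = (0.0000, 0.0000) + 6.8 * (0.5736, -0.8192) = (0.0000 + 3.9003, 0.0000 + -5.5702) = (3.9003, -5.5702)
link 1: phi[1] = -55 + 25 = -30 deg
  cos(-30 deg) = 0.8660, sin(-30 deg) = -0.5000
  joint[2] = (3.9003, -5.5702) + 10.6 * (0.8660, -0.5000) = (3.9003 + 9.1799, -5.5702 + -5.3000) = (13.0802, -10.8702)
End effector: (13.0802, -10.8702)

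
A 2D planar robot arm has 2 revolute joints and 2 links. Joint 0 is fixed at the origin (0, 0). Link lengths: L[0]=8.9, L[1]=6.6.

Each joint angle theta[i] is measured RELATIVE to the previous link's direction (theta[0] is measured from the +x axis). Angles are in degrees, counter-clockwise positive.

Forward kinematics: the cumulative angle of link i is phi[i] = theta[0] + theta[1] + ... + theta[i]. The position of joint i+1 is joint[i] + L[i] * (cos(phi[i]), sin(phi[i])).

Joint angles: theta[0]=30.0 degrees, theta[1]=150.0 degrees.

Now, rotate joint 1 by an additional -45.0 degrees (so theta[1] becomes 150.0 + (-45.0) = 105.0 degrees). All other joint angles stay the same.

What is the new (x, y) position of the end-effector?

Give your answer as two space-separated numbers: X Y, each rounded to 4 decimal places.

Answer: 3.0407 9.1169

Derivation:
joint[0] = (0.0000, 0.0000)  (base)
link 0: phi[0] = 30 = 30 deg
  cos(30 deg) = 0.8660, sin(30 deg) = 0.5000
  joint[1] = (0.0000, 0.0000) + 8.9 * (0.8660, 0.5000) = (0.0000 + 7.7076, 0.0000 + 4.4500) = (7.7076, 4.4500)
link 1: phi[1] = 30 + 105 = 135 deg
  cos(135 deg) = -0.7071, sin(135 deg) = 0.7071
  joint[2] = (7.7076, 4.4500) + 6.6 * (-0.7071, 0.7071) = (7.7076 + -4.6669, 4.4500 + 4.6669) = (3.0407, 9.1169)
End effector: (3.0407, 9.1169)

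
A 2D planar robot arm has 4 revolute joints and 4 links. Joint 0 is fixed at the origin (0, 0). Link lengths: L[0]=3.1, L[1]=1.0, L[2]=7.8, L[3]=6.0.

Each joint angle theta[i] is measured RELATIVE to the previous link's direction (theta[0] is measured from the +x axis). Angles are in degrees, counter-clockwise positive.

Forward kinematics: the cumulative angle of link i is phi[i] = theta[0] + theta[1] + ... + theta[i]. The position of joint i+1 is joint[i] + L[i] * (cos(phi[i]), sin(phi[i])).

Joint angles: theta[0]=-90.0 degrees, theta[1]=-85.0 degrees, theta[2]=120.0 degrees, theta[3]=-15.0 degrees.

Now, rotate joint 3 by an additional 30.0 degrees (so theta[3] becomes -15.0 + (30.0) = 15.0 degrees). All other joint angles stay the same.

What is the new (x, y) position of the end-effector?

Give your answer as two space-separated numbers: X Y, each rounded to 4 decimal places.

Answer: 8.0740 -13.4333

Derivation:
joint[0] = (0.0000, 0.0000)  (base)
link 0: phi[0] = -90 = -90 deg
  cos(-90 deg) = 0.0000, sin(-90 deg) = -1.0000
  joint[1] = (0.0000, 0.0000) + 3.1 * (0.0000, -1.0000) = (0.0000 + 0.0000, 0.0000 + -3.1000) = (0.0000, -3.1000)
link 1: phi[1] = -90 + -85 = -175 deg
  cos(-175 deg) = -0.9962, sin(-175 deg) = -0.0872
  joint[2] = (0.0000, -3.1000) + 1 * (-0.9962, -0.0872) = (0.0000 + -0.9962, -3.1000 + -0.0872) = (-0.9962, -3.1872)
link 2: phi[2] = -90 + -85 + 120 = -55 deg
  cos(-55 deg) = 0.5736, sin(-55 deg) = -0.8192
  joint[3] = (-0.9962, -3.1872) + 7.8 * (0.5736, -0.8192) = (-0.9962 + 4.4739, -3.1872 + -6.3894) = (3.4777, -9.5765)
link 3: phi[3] = -90 + -85 + 120 + 15 = -40 deg
  cos(-40 deg) = 0.7660, sin(-40 deg) = -0.6428
  joint[4] = (3.4777, -9.5765) + 6 * (0.7660, -0.6428) = (3.4777 + 4.5963, -9.5765 + -3.8567) = (8.0740, -13.4333)
End effector: (8.0740, -13.4333)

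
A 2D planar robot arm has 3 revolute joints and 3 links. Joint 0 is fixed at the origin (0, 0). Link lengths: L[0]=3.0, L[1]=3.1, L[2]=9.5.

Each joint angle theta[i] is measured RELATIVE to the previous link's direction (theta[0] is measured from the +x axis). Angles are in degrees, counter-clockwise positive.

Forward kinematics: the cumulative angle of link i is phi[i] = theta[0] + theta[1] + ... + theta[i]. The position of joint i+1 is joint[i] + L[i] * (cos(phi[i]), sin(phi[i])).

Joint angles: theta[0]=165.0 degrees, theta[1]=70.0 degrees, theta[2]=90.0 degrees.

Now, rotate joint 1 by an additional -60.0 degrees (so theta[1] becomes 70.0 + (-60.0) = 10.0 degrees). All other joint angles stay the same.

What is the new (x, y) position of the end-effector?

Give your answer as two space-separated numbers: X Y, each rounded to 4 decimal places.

joint[0] = (0.0000, 0.0000)  (base)
link 0: phi[0] = 165 = 165 deg
  cos(165 deg) = -0.9659, sin(165 deg) = 0.2588
  joint[1] = (0.0000, 0.0000) + 3 * (-0.9659, 0.2588) = (0.0000 + -2.8978, 0.0000 + 0.7765) = (-2.8978, 0.7765)
link 1: phi[1] = 165 + 10 = 175 deg
  cos(175 deg) = -0.9962, sin(175 deg) = 0.0872
  joint[2] = (-2.8978, 0.7765) + 3.1 * (-0.9962, 0.0872) = (-2.8978 + -3.0882, 0.7765 + 0.2702) = (-5.9860, 1.0466)
link 2: phi[2] = 165 + 10 + 90 = 265 deg
  cos(265 deg) = -0.0872, sin(265 deg) = -0.9962
  joint[3] = (-5.9860, 1.0466) + 9.5 * (-0.0872, -0.9962) = (-5.9860 + -0.8280, 1.0466 + -9.4638) = (-6.8140, -8.4172)
End effector: (-6.8140, -8.4172)

Answer: -6.8140 -8.4172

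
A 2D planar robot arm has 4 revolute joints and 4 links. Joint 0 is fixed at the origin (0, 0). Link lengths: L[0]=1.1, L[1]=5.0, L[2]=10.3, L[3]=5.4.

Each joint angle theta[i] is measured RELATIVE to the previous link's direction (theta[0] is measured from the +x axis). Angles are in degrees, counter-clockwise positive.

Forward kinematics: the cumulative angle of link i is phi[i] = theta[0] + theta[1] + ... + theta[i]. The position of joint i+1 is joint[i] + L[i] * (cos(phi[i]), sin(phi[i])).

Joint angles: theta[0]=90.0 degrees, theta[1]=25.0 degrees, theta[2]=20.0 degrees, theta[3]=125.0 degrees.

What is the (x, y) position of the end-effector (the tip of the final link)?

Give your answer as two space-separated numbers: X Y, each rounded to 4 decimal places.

Answer: -10.3340 7.5968

Derivation:
joint[0] = (0.0000, 0.0000)  (base)
link 0: phi[0] = 90 = 90 deg
  cos(90 deg) = 0.0000, sin(90 deg) = 1.0000
  joint[1] = (0.0000, 0.0000) + 1.1 * (0.0000, 1.0000) = (0.0000 + 0.0000, 0.0000 + 1.1000) = (0.0000, 1.1000)
link 1: phi[1] = 90 + 25 = 115 deg
  cos(115 deg) = -0.4226, sin(115 deg) = 0.9063
  joint[2] = (0.0000, 1.1000) + 5 * (-0.4226, 0.9063) = (0.0000 + -2.1131, 1.1000 + 4.5315) = (-2.1131, 5.6315)
link 2: phi[2] = 90 + 25 + 20 = 135 deg
  cos(135 deg) = -0.7071, sin(135 deg) = 0.7071
  joint[3] = (-2.1131, 5.6315) + 10.3 * (-0.7071, 0.7071) = (-2.1131 + -7.2832, 5.6315 + 7.2832) = (-9.3963, 12.9147)
link 3: phi[3] = 90 + 25 + 20 + 125 = 260 deg
  cos(260 deg) = -0.1736, sin(260 deg) = -0.9848
  joint[4] = (-9.3963, 12.9147) + 5.4 * (-0.1736, -0.9848) = (-9.3963 + -0.9377, 12.9147 + -5.3180) = (-10.3340, 7.5968)
End effector: (-10.3340, 7.5968)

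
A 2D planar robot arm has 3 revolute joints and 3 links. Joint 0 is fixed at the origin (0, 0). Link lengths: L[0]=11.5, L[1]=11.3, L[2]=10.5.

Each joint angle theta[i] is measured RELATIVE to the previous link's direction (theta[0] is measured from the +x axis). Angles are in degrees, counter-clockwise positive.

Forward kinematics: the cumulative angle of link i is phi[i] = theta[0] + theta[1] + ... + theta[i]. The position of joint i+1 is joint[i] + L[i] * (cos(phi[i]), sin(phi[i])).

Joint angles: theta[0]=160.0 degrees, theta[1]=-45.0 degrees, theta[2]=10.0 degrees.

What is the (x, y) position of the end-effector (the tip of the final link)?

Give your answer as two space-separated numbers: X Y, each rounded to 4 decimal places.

Answer: -21.6046 22.7756

Derivation:
joint[0] = (0.0000, 0.0000)  (base)
link 0: phi[0] = 160 = 160 deg
  cos(160 deg) = -0.9397, sin(160 deg) = 0.3420
  joint[1] = (0.0000, 0.0000) + 11.5 * (-0.9397, 0.3420) = (0.0000 + -10.8065, 0.0000 + 3.9332) = (-10.8065, 3.9332)
link 1: phi[1] = 160 + -45 = 115 deg
  cos(115 deg) = -0.4226, sin(115 deg) = 0.9063
  joint[2] = (-10.8065, 3.9332) + 11.3 * (-0.4226, 0.9063) = (-10.8065 + -4.7756, 3.9332 + 10.2413) = (-15.5821, 14.1745)
link 2: phi[2] = 160 + -45 + 10 = 125 deg
  cos(125 deg) = -0.5736, sin(125 deg) = 0.8192
  joint[3] = (-15.5821, 14.1745) + 10.5 * (-0.5736, 0.8192) = (-15.5821 + -6.0226, 14.1745 + 8.6011) = (-21.6046, 22.7756)
End effector: (-21.6046, 22.7756)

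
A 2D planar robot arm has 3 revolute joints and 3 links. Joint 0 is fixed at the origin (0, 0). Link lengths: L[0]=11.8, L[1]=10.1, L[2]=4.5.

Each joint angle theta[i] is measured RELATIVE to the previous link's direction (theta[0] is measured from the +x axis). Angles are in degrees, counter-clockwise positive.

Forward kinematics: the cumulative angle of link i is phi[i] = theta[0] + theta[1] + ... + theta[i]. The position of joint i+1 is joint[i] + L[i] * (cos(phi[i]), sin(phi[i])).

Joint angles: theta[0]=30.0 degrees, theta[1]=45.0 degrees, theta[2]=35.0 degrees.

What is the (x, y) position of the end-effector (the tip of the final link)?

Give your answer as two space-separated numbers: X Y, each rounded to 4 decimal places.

joint[0] = (0.0000, 0.0000)  (base)
link 0: phi[0] = 30 = 30 deg
  cos(30 deg) = 0.8660, sin(30 deg) = 0.5000
  joint[1] = (0.0000, 0.0000) + 11.8 * (0.8660, 0.5000) = (0.0000 + 10.2191, 0.0000 + 5.9000) = (10.2191, 5.9000)
link 1: phi[1] = 30 + 45 = 75 deg
  cos(75 deg) = 0.2588, sin(75 deg) = 0.9659
  joint[2] = (10.2191, 5.9000) + 10.1 * (0.2588, 0.9659) = (10.2191 + 2.6141, 5.9000 + 9.7559) = (12.8332, 15.6559)
link 2: phi[2] = 30 + 45 + 35 = 110 deg
  cos(110 deg) = -0.3420, sin(110 deg) = 0.9397
  joint[3] = (12.8332, 15.6559) + 4.5 * (-0.3420, 0.9397) = (12.8332 + -1.5391, 15.6559 + 4.2286) = (11.2941, 19.8845)
End effector: (11.2941, 19.8845)

Answer: 11.2941 19.8845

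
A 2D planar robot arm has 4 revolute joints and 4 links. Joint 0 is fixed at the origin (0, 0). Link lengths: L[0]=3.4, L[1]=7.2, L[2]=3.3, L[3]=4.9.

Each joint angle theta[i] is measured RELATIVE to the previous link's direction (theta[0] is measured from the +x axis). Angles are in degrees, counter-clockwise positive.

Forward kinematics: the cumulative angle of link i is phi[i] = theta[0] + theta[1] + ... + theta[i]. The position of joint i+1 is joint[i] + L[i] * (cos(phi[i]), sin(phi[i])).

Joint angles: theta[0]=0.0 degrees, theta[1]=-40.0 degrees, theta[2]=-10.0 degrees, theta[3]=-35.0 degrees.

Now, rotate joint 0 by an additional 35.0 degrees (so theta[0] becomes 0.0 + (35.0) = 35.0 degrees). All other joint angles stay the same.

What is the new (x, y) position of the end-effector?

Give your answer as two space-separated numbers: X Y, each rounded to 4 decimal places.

Answer: 16.2949 -3.2851

Derivation:
joint[0] = (0.0000, 0.0000)  (base)
link 0: phi[0] = 35 = 35 deg
  cos(35 deg) = 0.8192, sin(35 deg) = 0.5736
  joint[1] = (0.0000, 0.0000) + 3.4 * (0.8192, 0.5736) = (0.0000 + 2.7851, 0.0000 + 1.9502) = (2.7851, 1.9502)
link 1: phi[1] = 35 + -40 = -5 deg
  cos(-5 deg) = 0.9962, sin(-5 deg) = -0.0872
  joint[2] = (2.7851, 1.9502) + 7.2 * (0.9962, -0.0872) = (2.7851 + 7.1726, 1.9502 + -0.6275) = (9.9577, 1.3226)
link 2: phi[2] = 35 + -40 + -10 = -15 deg
  cos(-15 deg) = 0.9659, sin(-15 deg) = -0.2588
  joint[3] = (9.9577, 1.3226) + 3.3 * (0.9659, -0.2588) = (9.9577 + 3.1876, 1.3226 + -0.8541) = (13.1453, 0.4685)
link 3: phi[3] = 35 + -40 + -10 + -35 = -50 deg
  cos(-50 deg) = 0.6428, sin(-50 deg) = -0.7660
  joint[4] = (13.1453, 0.4685) + 4.9 * (0.6428, -0.7660) = (13.1453 + 3.1497, 0.4685 + -3.7536) = (16.2949, -3.2851)
End effector: (16.2949, -3.2851)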